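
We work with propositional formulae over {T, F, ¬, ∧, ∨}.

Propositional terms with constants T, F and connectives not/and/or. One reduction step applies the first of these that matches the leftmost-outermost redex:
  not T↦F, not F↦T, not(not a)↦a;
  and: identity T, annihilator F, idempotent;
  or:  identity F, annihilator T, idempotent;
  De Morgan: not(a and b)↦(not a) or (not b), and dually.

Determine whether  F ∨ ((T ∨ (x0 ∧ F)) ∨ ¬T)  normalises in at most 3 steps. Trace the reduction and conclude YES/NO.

Answer: YES — reaches normal form T in 3 ≤ 3 steps

Working:
  start: F ∨ ((T ∨ (x0 ∧ F)) ∨ ¬T)
  →1  (T ∨ (x0 ∧ F)) ∨ ¬T
  →2  T ∨ ¬T
  →3  T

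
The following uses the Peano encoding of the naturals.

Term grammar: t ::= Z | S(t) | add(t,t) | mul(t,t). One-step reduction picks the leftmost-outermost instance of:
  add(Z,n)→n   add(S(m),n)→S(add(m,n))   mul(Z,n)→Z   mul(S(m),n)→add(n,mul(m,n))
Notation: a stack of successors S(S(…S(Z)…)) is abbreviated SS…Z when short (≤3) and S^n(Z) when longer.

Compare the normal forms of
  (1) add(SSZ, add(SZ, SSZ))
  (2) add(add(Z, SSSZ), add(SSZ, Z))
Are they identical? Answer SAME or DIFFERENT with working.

Term A:
  start: add(SSZ, add(SZ, SSZ))
  [1] S(add(SZ, add(SZ, SSZ)))
  [2] S(S(add(Z, add(SZ, SSZ))))
  [3] S(S(add(SZ, SSZ)))
  [4] S(S(S(add(Z, SSZ))))
  [5] S^5(Z)

Term B:
  start: add(add(Z, SSSZ), add(SSZ, Z))
  [1] add(SSSZ, add(SSZ, Z))
  [2] S(add(SSZ, add(SSZ, Z)))
  [3] S(S(add(SZ, add(SSZ, Z))))
  [4] S(S(S(add(Z, add(SSZ, Z)))))
  [5] S(S(S(add(SSZ, Z))))
  [6] S(S(S(S(add(SZ, Z)))))
  [7] S(S(S(S(S(add(Z, Z))))))
  [8] S^5(Z)

Answer: SAME — A ⇓ S^5(Z), B ⇓ S^5(Z)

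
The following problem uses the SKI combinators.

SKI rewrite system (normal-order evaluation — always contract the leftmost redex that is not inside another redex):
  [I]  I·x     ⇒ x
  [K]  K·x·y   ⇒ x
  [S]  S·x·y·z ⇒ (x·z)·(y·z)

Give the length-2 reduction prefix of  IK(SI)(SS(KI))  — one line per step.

  start: IK(SI)(SS(KI))
  [1] K(SI)(SS(KI))
  [2] SI

Answer: after 2 steps: SI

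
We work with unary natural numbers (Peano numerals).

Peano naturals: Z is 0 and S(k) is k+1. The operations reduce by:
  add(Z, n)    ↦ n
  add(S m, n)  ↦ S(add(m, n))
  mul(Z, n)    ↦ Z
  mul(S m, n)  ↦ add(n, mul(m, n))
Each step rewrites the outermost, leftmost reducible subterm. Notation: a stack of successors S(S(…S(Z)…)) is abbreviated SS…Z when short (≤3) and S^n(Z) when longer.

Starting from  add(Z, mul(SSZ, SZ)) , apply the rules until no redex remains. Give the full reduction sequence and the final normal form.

  start: add(Z, mul(SSZ, SZ))
  [1] mul(SSZ, SZ)
  [2] add(SZ, mul(SZ, SZ))
  [3] S(add(Z, mul(SZ, SZ)))
  [4] S(mul(SZ, SZ))
  [5] S(add(SZ, mul(Z, SZ)))
  [6] S(S(add(Z, mul(Z, SZ))))
  [7] S(S(mul(Z, SZ)))
  [8] SSZ

Answer: normal form = SSZ  (in 8 steps)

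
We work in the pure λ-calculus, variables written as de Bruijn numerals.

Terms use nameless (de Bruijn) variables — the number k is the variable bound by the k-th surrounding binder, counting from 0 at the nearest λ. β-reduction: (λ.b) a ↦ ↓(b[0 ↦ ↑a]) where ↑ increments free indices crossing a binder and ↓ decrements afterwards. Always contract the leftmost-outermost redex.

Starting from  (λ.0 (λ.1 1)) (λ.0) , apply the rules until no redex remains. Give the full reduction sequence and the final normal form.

  start: (λ.0 (λ.1 1)) (λ.0)
  →1  (λ.0) (λ.(λ.0) (λ.0))
  →2  λ.(λ.0) (λ.0)
  →3  λ.λ.0

Answer: normal form = λ.λ.0  (in 3 steps)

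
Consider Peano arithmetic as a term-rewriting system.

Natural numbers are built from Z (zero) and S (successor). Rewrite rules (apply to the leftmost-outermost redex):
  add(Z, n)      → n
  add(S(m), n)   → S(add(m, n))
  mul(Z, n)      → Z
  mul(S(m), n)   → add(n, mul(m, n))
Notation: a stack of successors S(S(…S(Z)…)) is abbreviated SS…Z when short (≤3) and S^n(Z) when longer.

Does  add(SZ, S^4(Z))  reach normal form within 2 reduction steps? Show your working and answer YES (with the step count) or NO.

  start: add(SZ, S^4(Z))
  step 1: S(add(Z, S^4(Z)))
  step 2: S^5(Z)

Answer: YES — reaches normal form S^5(Z) in 2 ≤ 2 steps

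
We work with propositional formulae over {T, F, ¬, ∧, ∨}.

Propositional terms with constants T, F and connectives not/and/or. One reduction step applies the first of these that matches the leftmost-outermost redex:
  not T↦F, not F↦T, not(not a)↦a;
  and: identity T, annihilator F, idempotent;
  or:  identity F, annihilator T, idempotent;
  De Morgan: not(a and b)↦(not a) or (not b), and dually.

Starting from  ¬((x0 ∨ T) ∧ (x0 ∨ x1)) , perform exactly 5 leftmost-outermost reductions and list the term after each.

Answer: after 5 steps: ¬(x0 ∨ x1)

Derivation:
  start: ¬((x0 ∨ T) ∧ (x0 ∨ x1))
  →1  ¬(x0 ∨ T) ∨ ¬(x0 ∨ x1)
  →2  (¬x0 ∧ ¬T) ∨ ¬(x0 ∨ x1)
  →3  (¬x0 ∧ F) ∨ ¬(x0 ∨ x1)
  →4  F ∨ ¬(x0 ∨ x1)
  →5  ¬(x0 ∨ x1)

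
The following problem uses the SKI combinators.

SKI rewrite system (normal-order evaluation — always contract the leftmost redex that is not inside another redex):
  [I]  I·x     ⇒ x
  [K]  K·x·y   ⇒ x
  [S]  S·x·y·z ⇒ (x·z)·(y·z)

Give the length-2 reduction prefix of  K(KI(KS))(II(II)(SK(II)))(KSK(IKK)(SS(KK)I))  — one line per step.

  start: K(KI(KS))(II(II)(SK(II)))(KSK(IKK)(SS(KK)I))
  →1  KI(KS)(KSK(IKK)(SS(KK)I))
  →2  I(KSK(IKK)(SS(KK)I))

Answer: after 2 steps: I(KSK(IKK)(SS(KK)I))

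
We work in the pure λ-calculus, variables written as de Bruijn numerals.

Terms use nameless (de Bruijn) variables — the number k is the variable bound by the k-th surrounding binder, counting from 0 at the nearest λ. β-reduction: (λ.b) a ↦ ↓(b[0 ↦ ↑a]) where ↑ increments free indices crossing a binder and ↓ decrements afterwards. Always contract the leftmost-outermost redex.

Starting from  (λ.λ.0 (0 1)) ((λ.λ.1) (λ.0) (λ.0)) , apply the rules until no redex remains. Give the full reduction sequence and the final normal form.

Answer: normal form = λ.0 (0 (λ.0))  (in 3 steps)

Working:
  start: (λ.λ.0 (0 1)) ((λ.λ.1) (λ.0) (λ.0))
  →1  λ.0 (0 ((λ.λ.1) (λ.0) (λ.0)))
  →2  λ.0 (0 ((λ.λ.0) (λ.0)))
  →3  λ.0 (0 (λ.0))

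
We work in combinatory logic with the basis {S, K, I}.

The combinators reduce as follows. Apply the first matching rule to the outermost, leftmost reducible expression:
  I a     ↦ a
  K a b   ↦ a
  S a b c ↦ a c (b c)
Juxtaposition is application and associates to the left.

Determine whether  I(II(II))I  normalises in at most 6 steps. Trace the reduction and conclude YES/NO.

Answer: YES — reaches normal form I in 5 ≤ 6 steps

Reduction:
  start: I(II(II))I
  →1  II(II)I
  →2  I(II)I
  →3  III
  →4  II
  →5  I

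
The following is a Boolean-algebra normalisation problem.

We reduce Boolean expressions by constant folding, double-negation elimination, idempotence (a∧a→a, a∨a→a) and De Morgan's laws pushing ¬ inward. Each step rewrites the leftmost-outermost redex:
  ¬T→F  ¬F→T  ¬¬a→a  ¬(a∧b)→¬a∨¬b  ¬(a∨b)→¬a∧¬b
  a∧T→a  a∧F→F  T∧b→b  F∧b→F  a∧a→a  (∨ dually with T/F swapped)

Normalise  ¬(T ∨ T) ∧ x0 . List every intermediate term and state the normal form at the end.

Answer: normal form = F  (in 4 steps)

Working:
  start: ¬(T ∨ T) ∧ x0
  →1  (¬T ∧ ¬T) ∧ x0
  →2  ¬T ∧ x0
  →3  F ∧ x0
  →4  F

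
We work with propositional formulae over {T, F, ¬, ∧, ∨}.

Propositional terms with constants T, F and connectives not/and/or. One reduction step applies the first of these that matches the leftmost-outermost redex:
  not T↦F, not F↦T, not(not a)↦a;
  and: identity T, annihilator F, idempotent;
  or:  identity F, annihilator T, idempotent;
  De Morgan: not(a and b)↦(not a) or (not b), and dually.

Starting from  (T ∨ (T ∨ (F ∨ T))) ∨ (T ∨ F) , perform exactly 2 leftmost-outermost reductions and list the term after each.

  start: (T ∨ (T ∨ (F ∨ T))) ∨ (T ∨ F)
  →1  T ∨ (T ∨ F)
  →2  T

Answer: after 2 steps: T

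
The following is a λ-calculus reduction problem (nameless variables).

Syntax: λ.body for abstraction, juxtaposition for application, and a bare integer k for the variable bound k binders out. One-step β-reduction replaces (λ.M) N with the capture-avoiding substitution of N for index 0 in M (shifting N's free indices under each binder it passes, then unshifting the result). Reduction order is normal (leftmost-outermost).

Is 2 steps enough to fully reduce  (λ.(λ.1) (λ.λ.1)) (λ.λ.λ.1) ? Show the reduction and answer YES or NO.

Answer: YES — reaches normal form λ.λ.λ.1 in 2 ≤ 2 steps

Reduction:
  start: (λ.(λ.1) (λ.λ.1)) (λ.λ.λ.1)
  [1] (λ.λ.λ.λ.1) (λ.λ.1)
  [2] λ.λ.λ.1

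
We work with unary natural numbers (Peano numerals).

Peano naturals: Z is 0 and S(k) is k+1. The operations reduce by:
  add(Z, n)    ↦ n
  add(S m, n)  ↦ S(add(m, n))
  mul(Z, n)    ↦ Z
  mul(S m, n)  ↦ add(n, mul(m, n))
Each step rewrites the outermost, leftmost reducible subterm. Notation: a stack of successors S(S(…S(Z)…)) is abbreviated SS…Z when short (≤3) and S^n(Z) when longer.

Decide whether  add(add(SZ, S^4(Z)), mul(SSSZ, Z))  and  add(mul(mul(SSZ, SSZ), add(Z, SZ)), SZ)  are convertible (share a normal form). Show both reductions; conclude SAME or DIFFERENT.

Answer: SAME — A ⇓ S^5(Z), B ⇓ S^5(Z)

Reduction:
Term A:
  start: add(add(SZ, S^4(Z)), mul(SSSZ, Z))
  →1  add(S(add(Z, S^4(Z))), mul(SSSZ, Z))
  →2  S(add(add(Z, S^4(Z)), mul(SSSZ, Z)))
  →3  S(add(S^4(Z), mul(SSSZ, Z)))
  →4  S(S(add(SSSZ, mul(SSSZ, Z))))
  →5  S(S(S(add(SSZ, mul(SSSZ, Z)))))
  →6  S(S(S(S(add(SZ, mul(SSSZ, Z))))))
  →7  S(S(S(S(S(add(Z, mul(SSSZ, Z)))))))
  →8  S(S(S(S(S(mul(SSSZ, Z))))))
  →9  S(S(S(S(S(add(Z, mul(SSZ, Z)))))))
  →10  S(S(S(S(S(mul(SSZ, Z))))))
  →11  S(S(S(S(S(add(Z, mul(SZ, Z)))))))
  →12  S(S(S(S(S(mul(SZ, Z))))))
  →13  S(S(S(S(S(add(Z, mul(Z, Z)))))))
  →14  S(S(S(S(S(mul(Z, Z))))))
  →15  S^5(Z)

Term B:
  start: add(mul(mul(SSZ, SSZ), add(Z, SZ)), SZ)
  →1  add(mul(add(SSZ, mul(SZ, SSZ)), add(Z, SZ)), SZ)
  →2  add(mul(S(add(SZ, mul(SZ, SSZ))), add(Z, SZ)), SZ)
  →3  add(add(add(Z, SZ), mul(add(SZ, mul(SZ, SSZ)), add(Z, SZ))), SZ)
  →4  add(add(SZ, mul(add(SZ, mul(SZ, SSZ)), add(Z, SZ))), SZ)
  →5  add(S(add(Z, mul(add(SZ, mul(SZ, SSZ)), add(Z, SZ)))), SZ)
  →6  S(add(add(Z, mul(add(SZ, mul(SZ, SSZ)), add(Z, SZ))), SZ))
  →7  S(add(mul(add(SZ, mul(SZ, SSZ)), add(Z, SZ)), SZ))
  →8  S(add(mul(S(add(Z, mul(SZ, SSZ))), add(Z, SZ)), SZ))
  →9  S(add(add(add(Z, SZ), mul(add(Z, mul(SZ, SSZ)), add(Z, SZ))), SZ))
  →10  S(add(add(SZ, mul(add(Z, mul(SZ, SSZ)), add(Z, SZ))), SZ))
  →11  S(add(S(add(Z, mul(add(Z, mul(SZ, SSZ)), add(Z, SZ)))), SZ))
  →12  S(S(add(add(Z, mul(add(Z, mul(SZ, SSZ)), add(Z, SZ))), SZ)))
  →13  S(S(add(mul(add(Z, mul(SZ, SSZ)), add(Z, SZ)), SZ)))
  →14  S(S(add(mul(mul(SZ, SSZ), add(Z, SZ)), SZ)))
  →15  S(S(add(mul(add(SSZ, mul(Z, SSZ)), add(Z, SZ)), SZ)))
  →16  S(S(add(mul(S(add(SZ, mul(Z, SSZ))), add(Z, SZ)), SZ)))
  →17  S(S(add(add(add(Z, SZ), mul(add(SZ, mul(Z, SSZ)), add(Z, SZ))), SZ)))
  →18  S(S(add(add(SZ, mul(add(SZ, mul(Z, SSZ)), add(Z, SZ))), SZ)))
  →19  S(S(add(S(add(Z, mul(add(SZ, mul(Z, SSZ)), add(Z, SZ)))), SZ)))
  →20  S(S(S(add(add(Z, mul(add(SZ, mul(Z, SSZ)), add(Z, SZ))), SZ))))
  →21  S(S(S(add(mul(add(SZ, mul(Z, SSZ)), add(Z, SZ)), SZ))))
  →22  S(S(S(add(mul(S(add(Z, mul(Z, SSZ))), add(Z, SZ)), SZ))))
  →23  S(S(S(add(add(add(Z, SZ), mul(add(Z, mul(Z, SSZ)), add(Z, SZ))), SZ))))
  →24  S(S(S(add(add(SZ, mul(add(Z, mul(Z, SSZ)), add(Z, SZ))), SZ))))
  →25  S(S(S(add(S(add(Z, mul(add(Z, mul(Z, SSZ)), add(Z, SZ)))), SZ))))
  →26  S(S(S(S(add(add(Z, mul(add(Z, mul(Z, SSZ)), add(Z, SZ))), SZ)))))
  →27  S(S(S(S(add(mul(add(Z, mul(Z, SSZ)), add(Z, SZ)), SZ)))))
  →28  S(S(S(S(add(mul(mul(Z, SSZ), add(Z, SZ)), SZ)))))
  →29  S(S(S(S(add(mul(Z, add(Z, SZ)), SZ)))))
  →30  S(S(S(S(add(Z, SZ)))))
  →31  S^5(Z)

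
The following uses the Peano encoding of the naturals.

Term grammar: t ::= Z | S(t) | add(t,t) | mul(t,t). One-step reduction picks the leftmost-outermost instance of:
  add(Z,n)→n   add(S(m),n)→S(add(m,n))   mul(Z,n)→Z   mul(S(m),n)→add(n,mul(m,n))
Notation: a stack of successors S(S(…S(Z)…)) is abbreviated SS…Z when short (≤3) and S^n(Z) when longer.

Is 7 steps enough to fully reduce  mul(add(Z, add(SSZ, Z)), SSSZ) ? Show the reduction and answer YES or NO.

Answer: NO — after 7 steps the term is S(S(S(mul(add(SZ, Z), SSSZ)))), not yet normal

Derivation:
  start: mul(add(Z, add(SSZ, Z)), SSSZ)
  step 1: mul(add(SSZ, Z), SSSZ)
  step 2: mul(S(add(SZ, Z)), SSSZ)
  step 3: add(SSSZ, mul(add(SZ, Z), SSSZ))
  step 4: S(add(SSZ, mul(add(SZ, Z), SSSZ)))
  step 5: S(S(add(SZ, mul(add(SZ, Z), SSSZ))))
  step 6: S(S(S(add(Z, mul(add(SZ, Z), SSSZ)))))
  step 7: S(S(S(mul(add(SZ, Z), SSSZ))))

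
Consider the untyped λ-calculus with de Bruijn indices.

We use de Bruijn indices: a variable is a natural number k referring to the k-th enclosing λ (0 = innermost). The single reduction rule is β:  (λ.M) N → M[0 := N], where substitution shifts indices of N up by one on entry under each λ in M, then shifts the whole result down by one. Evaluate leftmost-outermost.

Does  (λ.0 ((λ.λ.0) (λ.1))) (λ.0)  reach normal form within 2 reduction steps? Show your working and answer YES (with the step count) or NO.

  start: (λ.0 ((λ.λ.0) (λ.1))) (λ.0)
  [1] (λ.0) ((λ.λ.0) (λ.λ.0))
  [2] (λ.λ.0) (λ.λ.0)

Answer: NO — after 2 steps the term is (λ.λ.0) (λ.λ.0), not yet normal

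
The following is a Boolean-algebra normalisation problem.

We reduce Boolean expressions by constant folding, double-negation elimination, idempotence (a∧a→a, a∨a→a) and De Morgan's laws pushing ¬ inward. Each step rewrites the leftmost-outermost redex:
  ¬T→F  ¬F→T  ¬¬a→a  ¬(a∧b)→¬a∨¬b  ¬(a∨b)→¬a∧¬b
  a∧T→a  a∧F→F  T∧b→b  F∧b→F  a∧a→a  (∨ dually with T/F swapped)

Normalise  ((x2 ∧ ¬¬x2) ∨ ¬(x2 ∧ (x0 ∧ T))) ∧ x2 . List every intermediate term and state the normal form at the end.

Answer: normal form = (x2 ∨ (¬x2 ∨ ¬x0)) ∧ x2  (in 6 steps)

Derivation:
  start: ((x2 ∧ ¬¬x2) ∨ ¬(x2 ∧ (x0 ∧ T))) ∧ x2
  [1] ((x2 ∧ x2) ∨ ¬(x2 ∧ (x0 ∧ T))) ∧ x2
  [2] (x2 ∨ ¬(x2 ∧ (x0 ∧ T))) ∧ x2
  [3] (x2 ∨ (¬x2 ∨ ¬(x0 ∧ T))) ∧ x2
  [4] (x2 ∨ (¬x2 ∨ (¬x0 ∨ ¬T))) ∧ x2
  [5] (x2 ∨ (¬x2 ∨ (¬x0 ∨ F))) ∧ x2
  [6] (x2 ∨ (¬x2 ∨ ¬x0)) ∧ x2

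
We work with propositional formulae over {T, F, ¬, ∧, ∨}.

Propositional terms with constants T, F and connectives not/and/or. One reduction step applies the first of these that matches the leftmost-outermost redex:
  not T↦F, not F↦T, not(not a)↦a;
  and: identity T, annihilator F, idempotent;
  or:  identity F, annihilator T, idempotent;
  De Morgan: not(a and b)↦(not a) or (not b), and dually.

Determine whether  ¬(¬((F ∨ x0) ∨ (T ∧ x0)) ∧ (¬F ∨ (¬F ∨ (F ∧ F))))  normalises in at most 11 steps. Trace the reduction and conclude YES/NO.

Answer: YES — reaches normal form x0 in 9 ≤ 11 steps

Reduction:
  start: ¬(¬((F ∨ x0) ∨ (T ∧ x0)) ∧ (¬F ∨ (¬F ∨ (F ∧ F))))
  →1  ¬¬((F ∨ x0) ∨ (T ∧ x0)) ∨ ¬(¬F ∨ (¬F ∨ (F ∧ F)))
  →2  ((F ∨ x0) ∨ (T ∧ x0)) ∨ ¬(¬F ∨ (¬F ∨ (F ∧ F)))
  →3  (x0 ∨ (T ∧ x0)) ∨ ¬(¬F ∨ (¬F ∨ (F ∧ F)))
  →4  (x0 ∨ x0) ∨ ¬(¬F ∨ (¬F ∨ (F ∧ F)))
  →5  x0 ∨ ¬(¬F ∨ (¬F ∨ (F ∧ F)))
  →6  x0 ∨ (¬¬F ∧ ¬(¬F ∨ (F ∧ F)))
  →7  x0 ∨ (F ∧ ¬(¬F ∨ (F ∧ F)))
  →8  x0 ∨ F
  →9  x0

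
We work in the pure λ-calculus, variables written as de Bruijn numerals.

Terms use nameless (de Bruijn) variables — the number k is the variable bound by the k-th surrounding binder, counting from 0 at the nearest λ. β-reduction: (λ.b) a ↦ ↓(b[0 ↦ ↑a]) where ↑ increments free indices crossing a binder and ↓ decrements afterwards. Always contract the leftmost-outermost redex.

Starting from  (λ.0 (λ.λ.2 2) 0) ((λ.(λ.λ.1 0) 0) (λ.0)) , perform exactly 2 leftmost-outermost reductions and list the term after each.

Answer: after 2 steps: (λ.λ.1 0) (λ.0) (λ.λ.(λ.(λ.λ.1 0) 0) (λ.0) ((λ.(λ.λ.1 0) 0) (λ.0))) ((λ.(λ.λ.1 0) 0) (λ.0))

Working:
  start: (λ.0 (λ.λ.2 2) 0) ((λ.(λ.λ.1 0) 0) (λ.0))
  →1  (λ.(λ.λ.1 0) 0) (λ.0) (λ.λ.(λ.(λ.λ.1 0) 0) (λ.0) ((λ.(λ.λ.1 0) 0) (λ.0))) ((λ.(λ.λ.1 0) 0) (λ.0))
  →2  (λ.λ.1 0) (λ.0) (λ.λ.(λ.(λ.λ.1 0) 0) (λ.0) ((λ.(λ.λ.1 0) 0) (λ.0))) ((λ.(λ.λ.1 0) 0) (λ.0))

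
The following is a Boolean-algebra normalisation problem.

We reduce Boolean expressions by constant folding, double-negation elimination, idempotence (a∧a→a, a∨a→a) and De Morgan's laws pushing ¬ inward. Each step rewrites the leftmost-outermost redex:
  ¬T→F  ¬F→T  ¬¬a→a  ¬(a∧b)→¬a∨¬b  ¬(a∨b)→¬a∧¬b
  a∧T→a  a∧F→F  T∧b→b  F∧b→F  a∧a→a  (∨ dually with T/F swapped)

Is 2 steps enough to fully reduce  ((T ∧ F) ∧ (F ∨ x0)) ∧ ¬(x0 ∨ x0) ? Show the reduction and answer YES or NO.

Answer: NO — after 2 steps the term is F ∧ ¬(x0 ∨ x0), not yet normal

Derivation:
  start: ((T ∧ F) ∧ (F ∨ x0)) ∧ ¬(x0 ∨ x0)
  step 1: (F ∧ (F ∨ x0)) ∧ ¬(x0 ∨ x0)
  step 2: F ∧ ¬(x0 ∨ x0)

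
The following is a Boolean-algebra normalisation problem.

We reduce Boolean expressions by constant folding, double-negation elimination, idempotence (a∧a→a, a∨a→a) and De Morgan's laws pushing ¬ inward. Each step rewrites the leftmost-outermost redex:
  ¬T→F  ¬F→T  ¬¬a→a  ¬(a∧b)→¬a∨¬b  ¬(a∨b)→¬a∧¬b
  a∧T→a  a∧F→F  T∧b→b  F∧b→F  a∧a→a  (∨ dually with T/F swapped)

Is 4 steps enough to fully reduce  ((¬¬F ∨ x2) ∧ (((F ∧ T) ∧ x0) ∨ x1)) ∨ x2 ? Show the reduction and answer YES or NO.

Answer: NO — after 4 steps the term is (x2 ∧ (F ∨ x1)) ∨ x2, not yet normal

Reduction:
  start: ((¬¬F ∨ x2) ∧ (((F ∧ T) ∧ x0) ∨ x1)) ∨ x2
  step 1: ((F ∨ x2) ∧ (((F ∧ T) ∧ x0) ∨ x1)) ∨ x2
  step 2: (x2 ∧ (((F ∧ T) ∧ x0) ∨ x1)) ∨ x2
  step 3: (x2 ∧ ((F ∧ x0) ∨ x1)) ∨ x2
  step 4: (x2 ∧ (F ∨ x1)) ∨ x2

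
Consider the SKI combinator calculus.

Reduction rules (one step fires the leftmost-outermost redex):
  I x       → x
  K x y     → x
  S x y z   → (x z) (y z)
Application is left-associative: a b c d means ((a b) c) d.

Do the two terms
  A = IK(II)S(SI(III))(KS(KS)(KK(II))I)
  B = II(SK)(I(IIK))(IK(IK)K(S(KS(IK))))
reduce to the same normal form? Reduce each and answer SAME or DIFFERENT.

Answer: DIFFERENT — A ⇓ SKI, B ⇓ K(SS)

Derivation:
Term A:
  start: IK(II)S(SI(III))(KS(KS)(KK(II))I)
  →1  K(II)S(SI(III))(KS(KS)(KK(II))I)
  →2  II(SI(III))(KS(KS)(KK(II))I)
  →3  I(SI(III))(KS(KS)(KK(II))I)
  →4  SI(III)(KS(KS)(KK(II))I)
  →5  I(KS(KS)(KK(II))I)(III(KS(KS)(KK(II))I))
  →6  KS(KS)(KK(II))I(III(KS(KS)(KK(II))I))
  →7  S(KK(II))I(III(KS(KS)(KK(II))I))
  →8  KK(II)(III(KS(KS)(KK(II))I))(I(III(KS(KS)(KK(II))I)))
  →9  K(III(KS(KS)(KK(II))I))(I(III(KS(KS)(KK(II))I)))
  →10  III(KS(KS)(KK(II))I)
  →11  II(KS(KS)(KK(II))I)
  →12  I(KS(KS)(KK(II))I)
  →13  KS(KS)(KK(II))I
  →14  S(KK(II))I
  →15  SKI

Term B:
  start: II(SK)(I(IIK))(IK(IK)K(S(KS(IK))))
  →1  I(SK)(I(IIK))(IK(IK)K(S(KS(IK))))
  →2  SK(I(IIK))(IK(IK)K(S(KS(IK))))
  →3  K(IK(IK)K(S(KS(IK))))(I(IIK)(IK(IK)K(S(KS(IK)))))
  →4  IK(IK)K(S(KS(IK)))
  →5  K(IK)K(S(KS(IK)))
  →6  IK(S(KS(IK)))
  →7  K(S(KS(IK)))
  →8  K(SS)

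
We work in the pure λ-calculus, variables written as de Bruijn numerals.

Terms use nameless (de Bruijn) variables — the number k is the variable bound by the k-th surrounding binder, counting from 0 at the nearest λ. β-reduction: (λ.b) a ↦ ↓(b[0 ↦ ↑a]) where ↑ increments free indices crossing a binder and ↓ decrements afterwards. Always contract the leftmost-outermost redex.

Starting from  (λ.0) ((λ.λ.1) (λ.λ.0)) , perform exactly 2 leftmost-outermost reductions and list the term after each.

Answer: after 2 steps: λ.λ.λ.0

Working:
  start: (λ.0) ((λ.λ.1) (λ.λ.0))
  →1  (λ.λ.1) (λ.λ.0)
  →2  λ.λ.λ.0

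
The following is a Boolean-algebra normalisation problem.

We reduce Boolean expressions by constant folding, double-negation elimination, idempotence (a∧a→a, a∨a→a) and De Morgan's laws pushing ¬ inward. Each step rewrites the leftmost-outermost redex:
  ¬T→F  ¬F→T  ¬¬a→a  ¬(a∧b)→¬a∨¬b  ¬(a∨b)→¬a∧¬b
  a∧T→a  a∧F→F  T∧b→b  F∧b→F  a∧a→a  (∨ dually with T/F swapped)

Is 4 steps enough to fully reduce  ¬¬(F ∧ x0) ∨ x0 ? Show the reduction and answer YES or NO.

  start: ¬¬(F ∧ x0) ∨ x0
  [1] (F ∧ x0) ∨ x0
  [2] F ∨ x0
  [3] x0

Answer: YES — reaches normal form x0 in 3 ≤ 4 steps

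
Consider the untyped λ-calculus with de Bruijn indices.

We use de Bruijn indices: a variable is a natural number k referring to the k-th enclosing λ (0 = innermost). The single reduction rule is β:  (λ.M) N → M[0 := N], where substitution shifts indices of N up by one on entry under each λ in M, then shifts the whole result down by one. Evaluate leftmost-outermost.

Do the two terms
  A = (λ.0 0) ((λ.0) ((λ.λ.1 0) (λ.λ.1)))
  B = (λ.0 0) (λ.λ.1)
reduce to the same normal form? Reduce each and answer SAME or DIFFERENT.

Term A:
  start: (λ.0 0) ((λ.0) ((λ.λ.1 0) (λ.λ.1)))
  [1] (λ.0) ((λ.λ.1 0) (λ.λ.1)) ((λ.0) ((λ.λ.1 0) (λ.λ.1)))
  [2] (λ.λ.1 0) (λ.λ.1) ((λ.0) ((λ.λ.1 0) (λ.λ.1)))
  [3] (λ.(λ.λ.1) 0) ((λ.0) ((λ.λ.1 0) (λ.λ.1)))
  [4] (λ.λ.1) ((λ.0) ((λ.λ.1 0) (λ.λ.1)))
  [5] λ.(λ.0) ((λ.λ.1 0) (λ.λ.1))
  [6] λ.(λ.λ.1 0) (λ.λ.1)
  [7] λ.λ.(λ.λ.1) 0
  [8] λ.λ.λ.1

Term B:
  start: (λ.0 0) (λ.λ.1)
  [1] (λ.λ.1) (λ.λ.1)
  [2] λ.λ.λ.1

Answer: SAME — A ⇓ λ.λ.λ.1, B ⇓ λ.λ.λ.1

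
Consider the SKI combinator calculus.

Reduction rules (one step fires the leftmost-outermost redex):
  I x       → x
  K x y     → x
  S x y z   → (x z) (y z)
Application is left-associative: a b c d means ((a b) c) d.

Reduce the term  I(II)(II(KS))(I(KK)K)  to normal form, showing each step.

Answer: normal form = S  (in 6 steps)

Working:
  start: I(II)(II(KS))(I(KK)K)
  →1  II(II(KS))(I(KK)K)
  →2  I(II(KS))(I(KK)K)
  →3  II(KS)(I(KK)K)
  →4  I(KS)(I(KK)K)
  →5  KS(I(KK)K)
  →6  S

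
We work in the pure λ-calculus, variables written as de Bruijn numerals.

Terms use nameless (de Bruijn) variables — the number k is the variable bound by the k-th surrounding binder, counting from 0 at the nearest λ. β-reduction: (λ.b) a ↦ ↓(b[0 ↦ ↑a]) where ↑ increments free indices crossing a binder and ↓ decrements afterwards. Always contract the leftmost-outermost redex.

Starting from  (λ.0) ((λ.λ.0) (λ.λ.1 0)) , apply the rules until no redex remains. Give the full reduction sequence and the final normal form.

Answer: normal form = λ.0  (in 2 steps)

Working:
  start: (λ.0) ((λ.λ.0) (λ.λ.1 0))
  [1] (λ.λ.0) (λ.λ.1 0)
  [2] λ.0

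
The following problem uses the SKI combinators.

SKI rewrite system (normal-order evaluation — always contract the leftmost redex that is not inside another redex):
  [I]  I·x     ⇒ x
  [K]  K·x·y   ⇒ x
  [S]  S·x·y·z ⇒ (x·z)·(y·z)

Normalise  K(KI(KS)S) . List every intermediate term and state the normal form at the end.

Answer: normal form = KS  (in 2 steps)

Reduction:
  start: K(KI(KS)S)
  →1  K(IS)
  →2  KS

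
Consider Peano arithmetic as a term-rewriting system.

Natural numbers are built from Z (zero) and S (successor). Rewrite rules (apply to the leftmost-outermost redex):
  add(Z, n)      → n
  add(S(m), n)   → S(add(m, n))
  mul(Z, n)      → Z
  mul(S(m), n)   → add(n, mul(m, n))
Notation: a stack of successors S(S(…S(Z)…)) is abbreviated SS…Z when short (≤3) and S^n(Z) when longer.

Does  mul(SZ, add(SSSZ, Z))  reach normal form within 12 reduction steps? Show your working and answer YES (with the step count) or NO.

  start: mul(SZ, add(SSSZ, Z))
  [1] add(add(SSSZ, Z), mul(Z, add(SSSZ, Z)))
  [2] add(S(add(SSZ, Z)), mul(Z, add(SSSZ, Z)))
  [3] S(add(add(SSZ, Z), mul(Z, add(SSSZ, Z))))
  [4] S(add(S(add(SZ, Z)), mul(Z, add(SSSZ, Z))))
  [5] S(S(add(add(SZ, Z), mul(Z, add(SSSZ, Z)))))
  [6] S(S(add(S(add(Z, Z)), mul(Z, add(SSSZ, Z)))))
  [7] S(S(S(add(add(Z, Z), mul(Z, add(SSSZ, Z))))))
  [8] S(S(S(add(Z, mul(Z, add(SSSZ, Z))))))
  [9] S(S(S(mul(Z, add(SSSZ, Z)))))
  [10] SSSZ

Answer: YES — reaches normal form SSSZ in 10 ≤ 12 steps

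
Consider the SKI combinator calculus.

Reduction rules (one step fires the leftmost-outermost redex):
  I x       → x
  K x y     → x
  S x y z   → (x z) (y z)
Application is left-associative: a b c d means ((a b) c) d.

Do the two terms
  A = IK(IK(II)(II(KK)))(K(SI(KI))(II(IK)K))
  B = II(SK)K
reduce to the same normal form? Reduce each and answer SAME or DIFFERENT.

Answer: DIFFERENT — A ⇓ I, B ⇓ SKK

Reduction:
Term A:
  start: IK(IK(II)(II(KK)))(K(SI(KI))(II(IK)K))
  →1  K(IK(II)(II(KK)))(K(SI(KI))(II(IK)K))
  →2  IK(II)(II(KK))
  →3  K(II)(II(KK))
  →4  II
  →5  I

Term B:
  start: II(SK)K
  →1  I(SK)K
  →2  SKK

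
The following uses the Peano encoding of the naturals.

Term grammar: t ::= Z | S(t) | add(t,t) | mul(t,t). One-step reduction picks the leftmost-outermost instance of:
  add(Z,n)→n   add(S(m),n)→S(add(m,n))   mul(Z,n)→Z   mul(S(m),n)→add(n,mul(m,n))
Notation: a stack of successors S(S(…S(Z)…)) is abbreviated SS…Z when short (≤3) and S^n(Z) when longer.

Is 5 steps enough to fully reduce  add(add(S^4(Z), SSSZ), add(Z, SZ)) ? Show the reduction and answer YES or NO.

  start: add(add(S^4(Z), SSSZ), add(Z, SZ))
  →1  add(S(add(SSSZ, SSSZ)), add(Z, SZ))
  →2  S(add(add(SSSZ, SSSZ), add(Z, SZ)))
  →3  S(add(S(add(SSZ, SSSZ)), add(Z, SZ)))
  →4  S(S(add(add(SSZ, SSSZ), add(Z, SZ))))
  →5  S(S(add(S(add(SZ, SSSZ)), add(Z, SZ))))

Answer: NO — after 5 steps the term is S(S(add(S(add(SZ, SSSZ)), add(Z, SZ)))), not yet normal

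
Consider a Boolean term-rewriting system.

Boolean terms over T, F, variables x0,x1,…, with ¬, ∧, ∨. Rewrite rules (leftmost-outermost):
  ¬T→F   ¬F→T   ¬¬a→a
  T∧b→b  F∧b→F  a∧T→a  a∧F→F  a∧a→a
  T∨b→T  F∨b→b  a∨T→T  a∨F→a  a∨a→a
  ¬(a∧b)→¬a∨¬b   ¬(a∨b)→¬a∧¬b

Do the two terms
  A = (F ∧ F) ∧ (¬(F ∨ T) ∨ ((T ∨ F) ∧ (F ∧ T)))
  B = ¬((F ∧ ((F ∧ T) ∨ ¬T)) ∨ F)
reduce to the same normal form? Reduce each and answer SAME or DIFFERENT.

Answer: DIFFERENT — A ⇓ F, B ⇓ T

Working:
Term A:
  start: (F ∧ F) ∧ (¬(F ∨ T) ∨ ((T ∨ F) ∧ (F ∧ T)))
  step 1: F ∧ (¬(F ∨ T) ∨ ((T ∨ F) ∧ (F ∧ T)))
  step 2: F

Term B:
  start: ¬((F ∧ ((F ∧ T) ∨ ¬T)) ∨ F)
  step 1: ¬(F ∧ ((F ∧ T) ∨ ¬T)) ∧ ¬F
  step 2: (¬F ∨ ¬((F ∧ T) ∨ ¬T)) ∧ ¬F
  step 3: (T ∨ ¬((F ∧ T) ∨ ¬T)) ∧ ¬F
  step 4: T ∧ ¬F
  step 5: ¬F
  step 6: T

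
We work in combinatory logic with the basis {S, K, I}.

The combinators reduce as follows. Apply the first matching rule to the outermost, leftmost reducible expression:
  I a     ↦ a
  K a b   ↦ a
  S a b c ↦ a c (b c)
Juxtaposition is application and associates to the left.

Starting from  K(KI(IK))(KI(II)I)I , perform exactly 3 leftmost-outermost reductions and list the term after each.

Answer: after 3 steps: I

Working:
  start: K(KI(IK))(KI(II)I)I
  step 1: KI(IK)I
  step 2: II
  step 3: I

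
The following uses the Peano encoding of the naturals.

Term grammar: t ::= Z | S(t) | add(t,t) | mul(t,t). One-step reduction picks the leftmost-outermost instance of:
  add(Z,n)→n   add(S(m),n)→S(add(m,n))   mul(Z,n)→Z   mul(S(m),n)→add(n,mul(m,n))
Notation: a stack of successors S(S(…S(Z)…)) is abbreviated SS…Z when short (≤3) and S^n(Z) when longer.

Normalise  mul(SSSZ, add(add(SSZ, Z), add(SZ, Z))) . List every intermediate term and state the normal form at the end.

Answer: normal form = S^9(Z)  (in 40 steps)

Derivation:
  start: mul(SSSZ, add(add(SSZ, Z), add(SZ, Z)))
  →1  add(add(add(SSZ, Z), add(SZ, Z)), mul(SSZ, add(add(SSZ, Z), add(SZ, Z))))
  →2  add(add(S(add(SZ, Z)), add(SZ, Z)), mul(SSZ, add(add(SSZ, Z), add(SZ, Z))))
  →3  add(S(add(add(SZ, Z), add(SZ, Z))), mul(SSZ, add(add(SSZ, Z), add(SZ, Z))))
  →4  S(add(add(add(SZ, Z), add(SZ, Z)), mul(SSZ, add(add(SSZ, Z), add(SZ, Z)))))
  →5  S(add(add(S(add(Z, Z)), add(SZ, Z)), mul(SSZ, add(add(SSZ, Z), add(SZ, Z)))))
  →6  S(add(S(add(add(Z, Z), add(SZ, Z))), mul(SSZ, add(add(SSZ, Z), add(SZ, Z)))))
  →7  S(S(add(add(add(Z, Z), add(SZ, Z)), mul(SSZ, add(add(SSZ, Z), add(SZ, Z))))))
  →8  S(S(add(add(Z, add(SZ, Z)), mul(SSZ, add(add(SSZ, Z), add(SZ, Z))))))
  →9  S(S(add(add(SZ, Z), mul(SSZ, add(add(SSZ, Z), add(SZ, Z))))))
  →10  S(S(add(S(add(Z, Z)), mul(SSZ, add(add(SSZ, Z), add(SZ, Z))))))
  →11  S(S(S(add(add(Z, Z), mul(SSZ, add(add(SSZ, Z), add(SZ, Z)))))))
  →12  S(S(S(add(Z, mul(SSZ, add(add(SSZ, Z), add(SZ, Z)))))))
  →13  S(S(S(mul(SSZ, add(add(SSZ, Z), add(SZ, Z))))))
  →14  S(S(S(add(add(add(SSZ, Z), add(SZ, Z)), mul(SZ, add(add(SSZ, Z), add(SZ, Z)))))))
  →15  S(S(S(add(add(S(add(SZ, Z)), add(SZ, Z)), mul(SZ, add(add(SSZ, Z), add(SZ, Z)))))))
  →16  S(S(S(add(S(add(add(SZ, Z), add(SZ, Z))), mul(SZ, add(add(SSZ, Z), add(SZ, Z)))))))
  →17  S(S(S(S(add(add(add(SZ, Z), add(SZ, Z)), mul(SZ, add(add(SSZ, Z), add(SZ, Z))))))))
  →18  S(S(S(S(add(add(S(add(Z, Z)), add(SZ, Z)), mul(SZ, add(add(SSZ, Z), add(SZ, Z))))))))
  →19  S(S(S(S(add(S(add(add(Z, Z), add(SZ, Z))), mul(SZ, add(add(SSZ, Z), add(SZ, Z))))))))
  →20  S(S(S(S(S(add(add(add(Z, Z), add(SZ, Z)), mul(SZ, add(add(SSZ, Z), add(SZ, Z)))))))))
  →21  S(S(S(S(S(add(add(Z, add(SZ, Z)), mul(SZ, add(add(SSZ, Z), add(SZ, Z)))))))))
  →22  S(S(S(S(S(add(add(SZ, Z), mul(SZ, add(add(SSZ, Z), add(SZ, Z)))))))))
  →23  S(S(S(S(S(add(S(add(Z, Z)), mul(SZ, add(add(SSZ, Z), add(SZ, Z)))))))))
  →24  S(S(S(S(S(S(add(add(Z, Z), mul(SZ, add(add(SSZ, Z), add(SZ, Z))))))))))
  →25  S(S(S(S(S(S(add(Z, mul(SZ, add(add(SSZ, Z), add(SZ, Z))))))))))
  →26  S(S(S(S(S(S(mul(SZ, add(add(SSZ, Z), add(SZ, Z)))))))))
  →27  S(S(S(S(S(S(add(add(add(SSZ, Z), add(SZ, Z)), mul(Z, add(add(SSZ, Z), add(SZ, Z))))))))))
  →28  S(S(S(S(S(S(add(add(S(add(SZ, Z)), add(SZ, Z)), mul(Z, add(add(SSZ, Z), add(SZ, Z))))))))))
  →29  S(S(S(S(S(S(add(S(add(add(SZ, Z), add(SZ, Z))), mul(Z, add(add(SSZ, Z), add(SZ, Z))))))))))
  →30  S(S(S(S(S(S(S(add(add(add(SZ, Z), add(SZ, Z)), mul(Z, add(add(SSZ, Z), add(SZ, Z)))))))))))
  →31  S(S(S(S(S(S(S(add(add(S(add(Z, Z)), add(SZ, Z)), mul(Z, add(add(SSZ, Z), add(SZ, Z)))))))))))
  →32  S(S(S(S(S(S(S(add(S(add(add(Z, Z), add(SZ, Z))), mul(Z, add(add(SSZ, Z), add(SZ, Z)))))))))))
  →33  S(S(S(S(S(S(S(S(add(add(add(Z, Z), add(SZ, Z)), mul(Z, add(add(SSZ, Z), add(SZ, Z))))))))))))
  →34  S(S(S(S(S(S(S(S(add(add(Z, add(SZ, Z)), mul(Z, add(add(SSZ, Z), add(SZ, Z))))))))))))
  →35  S(S(S(S(S(S(S(S(add(add(SZ, Z), mul(Z, add(add(SSZ, Z), add(SZ, Z))))))))))))
  →36  S(S(S(S(S(S(S(S(add(S(add(Z, Z)), mul(Z, add(add(SSZ, Z), add(SZ, Z))))))))))))
  →37  S(S(S(S(S(S(S(S(S(add(add(Z, Z), mul(Z, add(add(SSZ, Z), add(SZ, Z)))))))))))))
  →38  S(S(S(S(S(S(S(S(S(add(Z, mul(Z, add(add(SSZ, Z), add(SZ, Z)))))))))))))
  →39  S(S(S(S(S(S(S(S(S(mul(Z, add(add(SSZ, Z), add(SZ, Z))))))))))))
  →40  S^9(Z)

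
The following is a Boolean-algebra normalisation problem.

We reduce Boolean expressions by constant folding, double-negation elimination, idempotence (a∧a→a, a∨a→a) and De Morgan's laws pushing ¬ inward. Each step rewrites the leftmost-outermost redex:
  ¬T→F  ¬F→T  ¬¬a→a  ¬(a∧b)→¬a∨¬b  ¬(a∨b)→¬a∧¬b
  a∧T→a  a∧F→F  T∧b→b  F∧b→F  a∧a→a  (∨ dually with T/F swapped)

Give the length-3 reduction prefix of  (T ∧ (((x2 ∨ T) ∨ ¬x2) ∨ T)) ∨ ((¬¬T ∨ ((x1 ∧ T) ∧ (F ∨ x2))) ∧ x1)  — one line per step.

  start: (T ∧ (((x2 ∨ T) ∨ ¬x2) ∨ T)) ∨ ((¬¬T ∨ ((x1 ∧ T) ∧ (F ∨ x2))) ∧ x1)
  step 1: (((x2 ∨ T) ∨ ¬x2) ∨ T) ∨ ((¬¬T ∨ ((x1 ∧ T) ∧ (F ∨ x2))) ∧ x1)
  step 2: T ∨ ((¬¬T ∨ ((x1 ∧ T) ∧ (F ∨ x2))) ∧ x1)
  step 3: T

Answer: after 3 steps: T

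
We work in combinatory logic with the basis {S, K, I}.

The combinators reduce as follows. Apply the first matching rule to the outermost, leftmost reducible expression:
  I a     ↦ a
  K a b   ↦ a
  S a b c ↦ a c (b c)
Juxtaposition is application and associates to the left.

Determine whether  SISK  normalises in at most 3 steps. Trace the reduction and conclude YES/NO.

  start: SISK
  →1  IK(SK)
  →2  K(SK)

Answer: YES — reaches normal form K(SK) in 2 ≤ 3 steps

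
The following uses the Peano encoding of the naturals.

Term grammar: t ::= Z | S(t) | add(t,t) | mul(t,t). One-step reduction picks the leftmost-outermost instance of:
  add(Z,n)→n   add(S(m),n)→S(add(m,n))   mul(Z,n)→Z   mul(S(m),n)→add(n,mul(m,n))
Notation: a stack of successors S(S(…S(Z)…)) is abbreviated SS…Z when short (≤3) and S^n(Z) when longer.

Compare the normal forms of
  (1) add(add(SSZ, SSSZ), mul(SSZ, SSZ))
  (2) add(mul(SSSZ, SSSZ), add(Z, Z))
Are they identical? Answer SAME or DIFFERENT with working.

Answer: SAME — A ⇓ S^9(Z), B ⇓ S^9(Z)

Derivation:
Term A:
  start: add(add(SSZ, SSSZ), mul(SSZ, SSZ))
  →1  add(S(add(SZ, SSSZ)), mul(SSZ, SSZ))
  →2  S(add(add(SZ, SSSZ), mul(SSZ, SSZ)))
  →3  S(add(S(add(Z, SSSZ)), mul(SSZ, SSZ)))
  →4  S(S(add(add(Z, SSSZ), mul(SSZ, SSZ))))
  →5  S(S(add(SSSZ, mul(SSZ, SSZ))))
  →6  S(S(S(add(SSZ, mul(SSZ, SSZ)))))
  →7  S(S(S(S(add(SZ, mul(SSZ, SSZ))))))
  →8  S(S(S(S(S(add(Z, mul(SSZ, SSZ)))))))
  →9  S(S(S(S(S(mul(SSZ, SSZ))))))
  →10  S(S(S(S(S(add(SSZ, mul(SZ, SSZ)))))))
  →11  S(S(S(S(S(S(add(SZ, mul(SZ, SSZ))))))))
  →12  S(S(S(S(S(S(S(add(Z, mul(SZ, SSZ)))))))))
  →13  S(S(S(S(S(S(S(mul(SZ, SSZ))))))))
  →14  S(S(S(S(S(S(S(add(SSZ, mul(Z, SSZ)))))))))
  →15  S(S(S(S(S(S(S(S(add(SZ, mul(Z, SSZ))))))))))
  →16  S(S(S(S(S(S(S(S(S(add(Z, mul(Z, SSZ)))))))))))
  →17  S(S(S(S(S(S(S(S(S(mul(Z, SSZ))))))))))
  →18  S^9(Z)

Term B:
  start: add(mul(SSSZ, SSSZ), add(Z, Z))
  →1  add(add(SSSZ, mul(SSZ, SSSZ)), add(Z, Z))
  →2  add(S(add(SSZ, mul(SSZ, SSSZ))), add(Z, Z))
  →3  S(add(add(SSZ, mul(SSZ, SSSZ)), add(Z, Z)))
  →4  S(add(S(add(SZ, mul(SSZ, SSSZ))), add(Z, Z)))
  →5  S(S(add(add(SZ, mul(SSZ, SSSZ)), add(Z, Z))))
  →6  S(S(add(S(add(Z, mul(SSZ, SSSZ))), add(Z, Z))))
  →7  S(S(S(add(add(Z, mul(SSZ, SSSZ)), add(Z, Z)))))
  →8  S(S(S(add(mul(SSZ, SSSZ), add(Z, Z)))))
  →9  S(S(S(add(add(SSSZ, mul(SZ, SSSZ)), add(Z, Z)))))
  →10  S(S(S(add(S(add(SSZ, mul(SZ, SSSZ))), add(Z, Z)))))
  →11  S(S(S(S(add(add(SSZ, mul(SZ, SSSZ)), add(Z, Z))))))
  →12  S(S(S(S(add(S(add(SZ, mul(SZ, SSSZ))), add(Z, Z))))))
  →13  S(S(S(S(S(add(add(SZ, mul(SZ, SSSZ)), add(Z, Z)))))))
  →14  S(S(S(S(S(add(S(add(Z, mul(SZ, SSSZ))), add(Z, Z)))))))
  →15  S(S(S(S(S(S(add(add(Z, mul(SZ, SSSZ)), add(Z, Z))))))))
  →16  S(S(S(S(S(S(add(mul(SZ, SSSZ), add(Z, Z))))))))
  →17  S(S(S(S(S(S(add(add(SSSZ, mul(Z, SSSZ)), add(Z, Z))))))))
  →18  S(S(S(S(S(S(add(S(add(SSZ, mul(Z, SSSZ))), add(Z, Z))))))))
  →19  S(S(S(S(S(S(S(add(add(SSZ, mul(Z, SSSZ)), add(Z, Z)))))))))
  →20  S(S(S(S(S(S(S(add(S(add(SZ, mul(Z, SSSZ))), add(Z, Z)))))))))
  →21  S(S(S(S(S(S(S(S(add(add(SZ, mul(Z, SSSZ)), add(Z, Z))))))))))
  →22  S(S(S(S(S(S(S(S(add(S(add(Z, mul(Z, SSSZ))), add(Z, Z))))))))))
  →23  S(S(S(S(S(S(S(S(S(add(add(Z, mul(Z, SSSZ)), add(Z, Z)))))))))))
  →24  S(S(S(S(S(S(S(S(S(add(mul(Z, SSSZ), add(Z, Z)))))))))))
  →25  S(S(S(S(S(S(S(S(S(add(Z, add(Z, Z)))))))))))
  →26  S(S(S(S(S(S(S(S(S(add(Z, Z))))))))))
  →27  S^9(Z)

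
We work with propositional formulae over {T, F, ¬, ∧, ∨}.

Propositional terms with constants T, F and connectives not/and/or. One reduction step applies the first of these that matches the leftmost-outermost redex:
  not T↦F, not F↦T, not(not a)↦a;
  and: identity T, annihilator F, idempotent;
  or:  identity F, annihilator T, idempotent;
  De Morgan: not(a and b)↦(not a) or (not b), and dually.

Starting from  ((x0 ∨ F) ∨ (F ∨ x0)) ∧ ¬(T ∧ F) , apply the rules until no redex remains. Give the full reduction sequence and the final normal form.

Answer: normal form = x0  (in 8 steps)

Reduction:
  start: ((x0 ∨ F) ∨ (F ∨ x0)) ∧ ¬(T ∧ F)
  →1  (x0 ∨ (F ∨ x0)) ∧ ¬(T ∧ F)
  →2  (x0 ∨ x0) ∧ ¬(T ∧ F)
  →3  x0 ∧ ¬(T ∧ F)
  →4  x0 ∧ (¬T ∨ ¬F)
  →5  x0 ∧ (F ∨ ¬F)
  →6  x0 ∧ ¬F
  →7  x0 ∧ T
  →8  x0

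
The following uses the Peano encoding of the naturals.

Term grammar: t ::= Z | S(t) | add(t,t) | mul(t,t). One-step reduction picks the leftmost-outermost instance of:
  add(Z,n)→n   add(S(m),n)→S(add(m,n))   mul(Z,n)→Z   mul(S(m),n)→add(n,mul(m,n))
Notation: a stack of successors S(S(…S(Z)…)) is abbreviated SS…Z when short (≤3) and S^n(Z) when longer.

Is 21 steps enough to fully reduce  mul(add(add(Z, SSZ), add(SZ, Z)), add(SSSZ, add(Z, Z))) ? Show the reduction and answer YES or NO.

  start: mul(add(add(Z, SSZ), add(SZ, Z)), add(SSSZ, add(Z, Z)))
  step 1: mul(add(SSZ, add(SZ, Z)), add(SSSZ, add(Z, Z)))
  step 2: mul(S(add(SZ, add(SZ, Z))), add(SSSZ, add(Z, Z)))
  step 3: add(add(SSSZ, add(Z, Z)), mul(add(SZ, add(SZ, Z)), add(SSSZ, add(Z, Z))))
  step 4: add(S(add(SSZ, add(Z, Z))), mul(add(SZ, add(SZ, Z)), add(SSSZ, add(Z, Z))))
  step 5: S(add(add(SSZ, add(Z, Z)), mul(add(SZ, add(SZ, Z)), add(SSSZ, add(Z, Z)))))
  step 6: S(add(S(add(SZ, add(Z, Z))), mul(add(SZ, add(SZ, Z)), add(SSSZ, add(Z, Z)))))
  step 7: S(S(add(add(SZ, add(Z, Z)), mul(add(SZ, add(SZ, Z)), add(SSSZ, add(Z, Z))))))
  step 8: S(S(add(S(add(Z, add(Z, Z))), mul(add(SZ, add(SZ, Z)), add(SSSZ, add(Z, Z))))))
  step 9: S(S(S(add(add(Z, add(Z, Z)), mul(add(SZ, add(SZ, Z)), add(SSSZ, add(Z, Z)))))))
  step 10: S(S(S(add(add(Z, Z), mul(add(SZ, add(SZ, Z)), add(SSSZ, add(Z, Z)))))))
  step 11: S(S(S(add(Z, mul(add(SZ, add(SZ, Z)), add(SSSZ, add(Z, Z)))))))
  step 12: S(S(S(mul(add(SZ, add(SZ, Z)), add(SSSZ, add(Z, Z))))))
  step 13: S(S(S(mul(S(add(Z, add(SZ, Z))), add(SSSZ, add(Z, Z))))))
  step 14: S(S(S(add(add(SSSZ, add(Z, Z)), mul(add(Z, add(SZ, Z)), add(SSSZ, add(Z, Z)))))))
  step 15: S(S(S(add(S(add(SSZ, add(Z, Z))), mul(add(Z, add(SZ, Z)), add(SSSZ, add(Z, Z)))))))
  step 16: S(S(S(S(add(add(SSZ, add(Z, Z)), mul(add(Z, add(SZ, Z)), add(SSSZ, add(Z, Z))))))))
  step 17: S(S(S(S(add(S(add(SZ, add(Z, Z))), mul(add(Z, add(SZ, Z)), add(SSSZ, add(Z, Z))))))))
  step 18: S(S(S(S(S(add(add(SZ, add(Z, Z)), mul(add(Z, add(SZ, Z)), add(SSSZ, add(Z, Z)))))))))
  step 19: S(S(S(S(S(add(S(add(Z, add(Z, Z))), mul(add(Z, add(SZ, Z)), add(SSSZ, add(Z, Z)))))))))
  step 20: S(S(S(S(S(S(add(add(Z, add(Z, Z)), mul(add(Z, add(SZ, Z)), add(SSSZ, add(Z, Z))))))))))
  step 21: S(S(S(S(S(S(add(add(Z, Z), mul(add(Z, add(SZ, Z)), add(SSSZ, add(Z, Z))))))))))

Answer: NO — after 21 steps the term is S(S(S(S(S(S(add(add(Z, Z), mul(add(Z, add(SZ, Z)), add(SSSZ, add(Z, Z)))))))))), not yet normal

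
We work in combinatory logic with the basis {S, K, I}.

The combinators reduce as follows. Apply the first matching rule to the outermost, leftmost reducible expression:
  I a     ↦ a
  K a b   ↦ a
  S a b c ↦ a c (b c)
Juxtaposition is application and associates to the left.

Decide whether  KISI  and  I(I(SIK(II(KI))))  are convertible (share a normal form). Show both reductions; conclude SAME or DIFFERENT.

Answer: SAME — A ⇓ I, B ⇓ I

Working:
Term A:
  start: KISI
  [1] II
  [2] I

Term B:
  start: I(I(SIK(II(KI))))
  [1] I(SIK(II(KI)))
  [2] SIK(II(KI))
  [3] I(II(KI))(K(II(KI)))
  [4] II(KI)(K(II(KI)))
  [5] I(KI)(K(II(KI)))
  [6] KI(K(II(KI)))
  [7] I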